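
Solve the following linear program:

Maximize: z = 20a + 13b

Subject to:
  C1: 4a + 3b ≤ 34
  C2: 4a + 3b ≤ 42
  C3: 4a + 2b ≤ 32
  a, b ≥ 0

Evaluate the objective at each vertex of the feasible region:
  z(0, 0) = 0
  z(8, 0) = 160
  z(7, 2) = 166  ←
  z(0, 11.33) = 147.3
The maximum is at a = 7, b = 2.

a = 7, b = 2, z = 166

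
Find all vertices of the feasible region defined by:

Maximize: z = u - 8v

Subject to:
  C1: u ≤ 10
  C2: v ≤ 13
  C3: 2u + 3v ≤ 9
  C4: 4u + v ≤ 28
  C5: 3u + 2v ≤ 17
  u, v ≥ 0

(0, 0), (4.5, 0), (0, 3)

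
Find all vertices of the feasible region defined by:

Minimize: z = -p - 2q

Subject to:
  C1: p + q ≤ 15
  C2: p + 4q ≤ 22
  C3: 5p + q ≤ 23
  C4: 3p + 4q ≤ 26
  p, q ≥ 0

(0, 0), (4.6, 0), (3.882, 3.588), (2, 5), (0, 5.5)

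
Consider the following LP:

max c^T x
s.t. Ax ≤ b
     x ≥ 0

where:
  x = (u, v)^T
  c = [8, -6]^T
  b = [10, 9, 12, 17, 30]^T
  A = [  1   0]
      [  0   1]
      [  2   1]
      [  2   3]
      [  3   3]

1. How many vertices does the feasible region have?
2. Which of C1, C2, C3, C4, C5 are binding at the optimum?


1. 4
2. C3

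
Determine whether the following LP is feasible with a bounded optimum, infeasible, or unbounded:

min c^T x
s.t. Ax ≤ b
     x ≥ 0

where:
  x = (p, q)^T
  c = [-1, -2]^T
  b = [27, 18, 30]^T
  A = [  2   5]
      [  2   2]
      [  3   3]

Feasible with a bounded optimal solution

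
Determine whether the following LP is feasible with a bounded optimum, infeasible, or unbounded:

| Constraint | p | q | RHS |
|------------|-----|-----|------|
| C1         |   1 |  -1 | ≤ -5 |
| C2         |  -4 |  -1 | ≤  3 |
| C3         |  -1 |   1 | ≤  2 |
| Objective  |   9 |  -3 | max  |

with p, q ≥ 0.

Infeasible (no feasible solution exists)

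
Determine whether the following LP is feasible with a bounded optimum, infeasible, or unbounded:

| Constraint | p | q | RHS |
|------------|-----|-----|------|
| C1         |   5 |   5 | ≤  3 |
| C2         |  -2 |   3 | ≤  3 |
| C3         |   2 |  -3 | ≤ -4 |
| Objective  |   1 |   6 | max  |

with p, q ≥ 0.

Infeasible (no feasible solution exists)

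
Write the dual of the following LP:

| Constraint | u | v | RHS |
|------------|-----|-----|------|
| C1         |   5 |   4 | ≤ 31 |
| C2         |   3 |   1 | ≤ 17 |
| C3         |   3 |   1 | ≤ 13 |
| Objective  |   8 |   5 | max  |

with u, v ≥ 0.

Primal max cᵀx s.t. Ax ≤ b, x ≥ 0  →  Dual min bᵀy s.t. Aᵀy ≥ c, y ≥ 0.

Minimize: z = 31y1 + 17y2 + 13y3

Subject to:
  5y1 + 3y2 + 3y3 ≥ 8
  4y1 + y2 + y3 ≥ 5
  y1, y2, y3 ≥ 0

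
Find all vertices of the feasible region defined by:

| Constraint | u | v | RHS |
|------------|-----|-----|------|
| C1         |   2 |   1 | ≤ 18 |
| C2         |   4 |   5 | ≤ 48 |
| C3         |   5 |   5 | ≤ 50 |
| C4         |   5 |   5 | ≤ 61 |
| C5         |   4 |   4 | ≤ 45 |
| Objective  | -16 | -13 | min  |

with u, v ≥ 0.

(0, 0), (9, 0), (8, 2), (2, 8), (0, 9.6)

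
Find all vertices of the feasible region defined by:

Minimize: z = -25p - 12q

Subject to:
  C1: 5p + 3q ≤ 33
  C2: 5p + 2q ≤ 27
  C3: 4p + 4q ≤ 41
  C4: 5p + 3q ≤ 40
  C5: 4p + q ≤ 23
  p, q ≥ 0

(0, 0), (5.4, 0), (3, 6), (1.125, 9.125), (0, 10.25)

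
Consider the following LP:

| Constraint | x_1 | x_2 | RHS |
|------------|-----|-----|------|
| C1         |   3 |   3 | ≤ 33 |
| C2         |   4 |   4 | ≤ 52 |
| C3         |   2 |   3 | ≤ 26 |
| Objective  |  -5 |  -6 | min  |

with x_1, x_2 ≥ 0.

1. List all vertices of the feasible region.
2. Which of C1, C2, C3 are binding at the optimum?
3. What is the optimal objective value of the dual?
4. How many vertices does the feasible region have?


1. (0, 0), (11, 0), (7, 4), (0, 8.667)
2. C1, C3
3. -59
4. 4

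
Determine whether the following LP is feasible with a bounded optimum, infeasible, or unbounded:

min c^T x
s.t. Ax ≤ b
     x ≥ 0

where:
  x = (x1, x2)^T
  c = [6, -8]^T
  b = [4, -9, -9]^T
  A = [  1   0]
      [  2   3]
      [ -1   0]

Infeasible (no feasible solution exists)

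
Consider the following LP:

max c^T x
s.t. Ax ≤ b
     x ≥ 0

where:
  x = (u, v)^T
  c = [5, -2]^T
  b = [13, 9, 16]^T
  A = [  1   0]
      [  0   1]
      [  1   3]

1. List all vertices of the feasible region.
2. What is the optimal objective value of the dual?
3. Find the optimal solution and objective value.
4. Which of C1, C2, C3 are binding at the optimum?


1. (0, 0), (13, 0), (13, 1), (0, 5.333)
2. 65
3. u = 13, v = 0, z = 65
4. C1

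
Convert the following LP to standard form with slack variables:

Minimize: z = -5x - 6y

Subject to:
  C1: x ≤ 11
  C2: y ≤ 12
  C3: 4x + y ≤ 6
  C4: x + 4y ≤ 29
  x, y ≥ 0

min z = -5x - 6y

s.t.
  x + s1 = 11
  y + s2 = 12
  4x + y + s3 = 6
  x + 4y + s4 = 29
  x, y, s1, s2, s3, s4 ≥ 0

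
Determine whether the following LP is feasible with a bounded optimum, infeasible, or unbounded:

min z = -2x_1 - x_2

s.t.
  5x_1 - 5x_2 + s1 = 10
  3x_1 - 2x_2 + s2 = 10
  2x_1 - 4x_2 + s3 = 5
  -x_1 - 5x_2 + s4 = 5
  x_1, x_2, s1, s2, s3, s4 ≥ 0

Unbounded (objective can decrease without bound)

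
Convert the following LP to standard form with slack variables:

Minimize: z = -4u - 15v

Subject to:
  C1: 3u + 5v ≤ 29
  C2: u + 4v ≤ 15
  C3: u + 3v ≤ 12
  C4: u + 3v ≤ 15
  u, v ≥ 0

min z = -4u - 15v

s.t.
  3u + 5v + s1 = 29
  u + 4v + s2 = 15
  u + 3v + s3 = 12
  u + 3v + s4 = 15
  u, v, s1, s2, s3, s4 ≥ 0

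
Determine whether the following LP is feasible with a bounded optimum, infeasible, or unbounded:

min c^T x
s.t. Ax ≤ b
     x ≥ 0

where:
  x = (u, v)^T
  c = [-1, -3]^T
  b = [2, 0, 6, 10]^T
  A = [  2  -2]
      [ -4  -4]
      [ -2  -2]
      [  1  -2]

Unbounded (objective can decrease without bound)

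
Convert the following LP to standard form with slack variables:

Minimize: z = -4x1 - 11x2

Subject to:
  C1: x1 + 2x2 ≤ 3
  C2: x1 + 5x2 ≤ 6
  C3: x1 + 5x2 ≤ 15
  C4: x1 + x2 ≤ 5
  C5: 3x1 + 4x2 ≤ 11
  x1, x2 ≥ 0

min z = -4x1 - 11x2

s.t.
  x1 + 2x2 + s1 = 3
  x1 + 5x2 + s2 = 6
  x1 + 5x2 + s3 = 15
  x1 + x2 + s4 = 5
  3x1 + 4x2 + s5 = 11
  x1, x2, s1, s2, s3, s4, s5 ≥ 0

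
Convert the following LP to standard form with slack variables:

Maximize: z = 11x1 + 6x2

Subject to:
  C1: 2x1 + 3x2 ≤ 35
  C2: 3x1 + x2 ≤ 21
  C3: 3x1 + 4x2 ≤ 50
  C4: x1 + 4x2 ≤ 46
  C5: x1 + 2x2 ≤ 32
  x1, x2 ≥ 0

max z = 11x1 + 6x2

s.t.
  2x1 + 3x2 + s1 = 35
  3x1 + x2 + s2 = 21
  3x1 + 4x2 + s3 = 50
  x1 + 4x2 + s4 = 46
  x1 + 2x2 + s5 = 32
  x1, x2, s1, s2, s3, s4, s5 ≥ 0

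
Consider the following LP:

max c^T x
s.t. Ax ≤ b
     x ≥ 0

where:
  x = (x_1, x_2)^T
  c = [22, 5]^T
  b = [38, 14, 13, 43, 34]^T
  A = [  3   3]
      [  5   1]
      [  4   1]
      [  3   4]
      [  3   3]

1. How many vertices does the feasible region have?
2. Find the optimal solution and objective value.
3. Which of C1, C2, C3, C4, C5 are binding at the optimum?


1. 5
2. x_1 = 1, x_2 = 9, z = 67
3. C2, C3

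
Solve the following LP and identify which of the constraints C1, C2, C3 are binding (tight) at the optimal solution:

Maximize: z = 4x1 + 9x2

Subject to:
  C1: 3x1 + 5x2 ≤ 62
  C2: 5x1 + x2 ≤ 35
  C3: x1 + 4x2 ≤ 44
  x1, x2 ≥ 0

At x1 = 4, x2 = 10, compute slack b - a·x for each constraint:
  C1: 62 − 62 = 0  (binding)
  C2: 35 − 30 = 5  (slack)
  C3: 44 − 44 = 0  (binding)

Optimal: x1 = 4, x2 = 10
Binding: C1, C3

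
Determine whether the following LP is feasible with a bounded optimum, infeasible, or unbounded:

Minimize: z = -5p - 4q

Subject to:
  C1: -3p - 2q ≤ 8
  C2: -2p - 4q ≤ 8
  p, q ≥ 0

Unbounded (objective can decrease without bound)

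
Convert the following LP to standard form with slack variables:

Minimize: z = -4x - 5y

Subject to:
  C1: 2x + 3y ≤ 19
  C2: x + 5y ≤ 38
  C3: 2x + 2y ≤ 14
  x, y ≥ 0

min z = -4x - 5y

s.t.
  2x + 3y + s1 = 19
  x + 5y + s2 = 38
  2x + 2y + s3 = 14
  x, y, s1, s2, s3 ≥ 0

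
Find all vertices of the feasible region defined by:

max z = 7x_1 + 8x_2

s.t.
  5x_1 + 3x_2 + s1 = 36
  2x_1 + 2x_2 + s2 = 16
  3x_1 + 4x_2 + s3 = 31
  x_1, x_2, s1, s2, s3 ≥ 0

(0, 0), (7.2, 0), (6, 2), (1, 7), (0, 7.75)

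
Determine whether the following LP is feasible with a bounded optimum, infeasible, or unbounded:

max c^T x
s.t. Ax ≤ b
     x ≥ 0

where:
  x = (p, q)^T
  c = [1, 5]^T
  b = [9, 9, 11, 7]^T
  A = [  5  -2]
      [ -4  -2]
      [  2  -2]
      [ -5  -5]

Unbounded (objective can increase without bound)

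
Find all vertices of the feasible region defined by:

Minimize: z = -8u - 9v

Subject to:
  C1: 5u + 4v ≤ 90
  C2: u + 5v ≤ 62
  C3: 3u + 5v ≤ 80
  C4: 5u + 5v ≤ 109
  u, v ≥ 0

(0, 0), (18, 0), (10, 10), (9, 10.6), (0, 12.4)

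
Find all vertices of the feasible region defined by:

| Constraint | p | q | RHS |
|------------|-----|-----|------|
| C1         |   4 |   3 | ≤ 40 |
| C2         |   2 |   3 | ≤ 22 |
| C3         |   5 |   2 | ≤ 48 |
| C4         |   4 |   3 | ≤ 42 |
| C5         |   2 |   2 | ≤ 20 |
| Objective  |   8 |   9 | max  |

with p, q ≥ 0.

(0, 0), (9.6, 0), (9.333, 0.6667), (8, 2), (0, 7.333)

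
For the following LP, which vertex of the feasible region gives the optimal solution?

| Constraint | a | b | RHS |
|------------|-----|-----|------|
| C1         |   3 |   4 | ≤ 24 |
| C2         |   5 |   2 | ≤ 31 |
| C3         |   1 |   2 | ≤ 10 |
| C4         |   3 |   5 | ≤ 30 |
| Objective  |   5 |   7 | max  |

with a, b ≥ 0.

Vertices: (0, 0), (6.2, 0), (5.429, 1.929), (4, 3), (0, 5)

Evaluate the objective at each vertex of the feasible region:
  z(0, 0) = 0
  z(6.2, 0) = 31
  z(5.429, 1.929) = 40.64
  z(4, 3) = 41  ←
  z(0, 5) = 35
The maximum is at a = 4, b = 3.

(4, 3)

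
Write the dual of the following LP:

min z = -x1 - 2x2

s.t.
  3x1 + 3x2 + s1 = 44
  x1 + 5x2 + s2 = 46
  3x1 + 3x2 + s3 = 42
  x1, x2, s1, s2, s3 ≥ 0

Primal min cᵀx s.t. Ax ≤ b, x ≥ 0  →  Dual max −bᵀy s.t. Aᵀy ≥ −c, y ≥ 0.

Maximize: z = -44y1 - 46y2 - 42y3

Subject to:
  3y1 + y2 + 3y3 ≥ 1
  3y1 + 5y2 + 3y3 ≥ 2
  y1, y2, y3 ≥ 0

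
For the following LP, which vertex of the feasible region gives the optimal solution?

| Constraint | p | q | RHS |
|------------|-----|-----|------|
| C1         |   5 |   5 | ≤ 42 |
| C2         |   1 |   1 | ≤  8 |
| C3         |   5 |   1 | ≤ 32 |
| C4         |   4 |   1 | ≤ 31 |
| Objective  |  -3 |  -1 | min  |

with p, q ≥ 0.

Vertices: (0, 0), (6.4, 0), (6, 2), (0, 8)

Evaluate the objective at each vertex of the feasible region:
  z(0, 0) = 0
  z(6.4, 0) = -19.2
  z(6, 2) = -20  ←
  z(0, 8) = -8
The minimum is at p = 6, q = 2.

(6, 2)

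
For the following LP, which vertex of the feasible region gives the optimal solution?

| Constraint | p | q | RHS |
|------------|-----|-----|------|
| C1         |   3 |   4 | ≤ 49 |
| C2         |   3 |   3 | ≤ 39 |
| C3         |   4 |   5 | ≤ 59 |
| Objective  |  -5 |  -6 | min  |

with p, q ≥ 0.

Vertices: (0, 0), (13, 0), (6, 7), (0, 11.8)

Evaluate the objective at each vertex of the feasible region:
  z(0, 0) = 0
  z(13, 0) = -65
  z(6, 7) = -72  ←
  z(0, 11.8) = -70.8
The minimum is at p = 6, q = 7.

(6, 7)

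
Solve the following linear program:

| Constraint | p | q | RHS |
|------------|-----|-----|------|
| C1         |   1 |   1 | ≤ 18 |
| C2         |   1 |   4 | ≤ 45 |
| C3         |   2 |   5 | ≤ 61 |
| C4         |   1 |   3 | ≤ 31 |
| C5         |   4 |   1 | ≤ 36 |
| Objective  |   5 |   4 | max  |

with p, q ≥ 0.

Evaluate the objective at each vertex of the feasible region:
  z(0, 0) = 0
  z(9, 0) = 45
  z(7, 8) = 67  ←
  z(0, 10.33) = 41.33
The maximum is at p = 7, q = 8.

p = 7, q = 8, z = 67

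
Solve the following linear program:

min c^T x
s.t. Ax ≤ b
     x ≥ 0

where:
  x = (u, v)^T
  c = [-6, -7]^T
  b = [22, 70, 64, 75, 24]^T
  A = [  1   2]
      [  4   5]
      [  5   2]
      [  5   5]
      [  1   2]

Evaluate the objective at each vertex of the feasible region:
  z(0, 0) = 0
  z(12.8, 0) = -76.8
  z(11.33, 3.667) = -93.67
  z(8, 7) = -97  ←
  z(0, 11) = -77
The minimum is at u = 8, v = 7.

u = 8, v = 7, z = -97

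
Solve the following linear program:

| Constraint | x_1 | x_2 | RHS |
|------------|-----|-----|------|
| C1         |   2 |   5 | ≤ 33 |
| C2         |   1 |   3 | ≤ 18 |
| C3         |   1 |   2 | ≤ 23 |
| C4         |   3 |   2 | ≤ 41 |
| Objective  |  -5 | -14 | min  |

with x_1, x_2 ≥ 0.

Evaluate the objective at each vertex of the feasible region:
  z(0, 0) = 0
  z(13.67, 0) = -68.33
  z(12.64, 1.545) = -84.82
  z(9, 3) = -87  ←
  z(0, 6) = -84
The minimum is at x_1 = 9, x_2 = 3.

x_1 = 9, x_2 = 3, z = -87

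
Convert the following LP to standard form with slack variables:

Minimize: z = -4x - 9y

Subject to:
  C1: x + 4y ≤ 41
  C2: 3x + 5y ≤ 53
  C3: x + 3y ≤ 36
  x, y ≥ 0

min z = -4x - 9y

s.t.
  x + 4y + s1 = 41
  3x + 5y + s2 = 53
  x + 3y + s3 = 36
  x, y, s1, s2, s3 ≥ 0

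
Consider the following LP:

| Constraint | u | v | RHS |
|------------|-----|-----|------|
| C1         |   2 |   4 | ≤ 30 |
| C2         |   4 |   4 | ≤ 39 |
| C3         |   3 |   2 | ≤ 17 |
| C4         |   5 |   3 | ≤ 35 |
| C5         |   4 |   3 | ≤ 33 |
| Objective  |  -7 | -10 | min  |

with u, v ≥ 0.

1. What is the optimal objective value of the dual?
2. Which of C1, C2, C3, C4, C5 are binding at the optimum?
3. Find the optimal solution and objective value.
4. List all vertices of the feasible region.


1. -77
2. C1, C3
3. u = 1, v = 7, z = -77
4. (0, 0), (5.667, 0), (1, 7), (0, 7.5)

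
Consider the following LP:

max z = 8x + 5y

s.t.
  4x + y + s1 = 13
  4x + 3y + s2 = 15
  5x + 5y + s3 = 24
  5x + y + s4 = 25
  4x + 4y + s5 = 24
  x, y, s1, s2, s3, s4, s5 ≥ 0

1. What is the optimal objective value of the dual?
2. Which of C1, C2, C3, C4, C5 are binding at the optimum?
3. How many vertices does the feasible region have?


1. 29
2. C1, C2
3. 5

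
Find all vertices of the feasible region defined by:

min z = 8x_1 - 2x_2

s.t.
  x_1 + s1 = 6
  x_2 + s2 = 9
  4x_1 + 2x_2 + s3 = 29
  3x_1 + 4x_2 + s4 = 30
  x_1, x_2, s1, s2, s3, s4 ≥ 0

(0, 0), (6, 0), (6, 2.5), (5.6, 3.3), (0, 7.5)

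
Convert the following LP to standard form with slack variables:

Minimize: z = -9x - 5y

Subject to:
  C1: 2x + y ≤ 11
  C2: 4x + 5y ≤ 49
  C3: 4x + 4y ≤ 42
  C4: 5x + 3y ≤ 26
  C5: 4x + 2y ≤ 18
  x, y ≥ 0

min z = -9x - 5y

s.t.
  2x + y + s1 = 11
  4x + 5y + s2 = 49
  4x + 4y + s3 = 42
  5x + 3y + s4 = 26
  4x + 2y + s5 = 18
  x, y, s1, s2, s3, s4, s5 ≥ 0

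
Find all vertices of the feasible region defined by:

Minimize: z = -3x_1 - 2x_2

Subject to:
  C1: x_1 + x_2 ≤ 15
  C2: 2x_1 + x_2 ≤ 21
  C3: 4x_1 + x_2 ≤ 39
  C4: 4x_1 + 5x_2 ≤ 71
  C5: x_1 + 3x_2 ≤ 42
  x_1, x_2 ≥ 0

(0, 0), (9.75, 0), (9, 3), (6, 9), (4, 11), (0.4286, 13.86), (0, 14)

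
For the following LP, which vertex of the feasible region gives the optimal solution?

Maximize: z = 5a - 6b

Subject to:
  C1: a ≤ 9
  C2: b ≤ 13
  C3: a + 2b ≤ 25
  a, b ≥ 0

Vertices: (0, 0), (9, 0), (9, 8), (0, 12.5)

Evaluate the objective at each vertex of the feasible region:
  z(0, 0) = 0
  z(9, 0) = 45  ←
  z(9, 8) = -3
  z(0, 12.5) = -75
The maximum is at a = 9, b = 0.

(9, 0)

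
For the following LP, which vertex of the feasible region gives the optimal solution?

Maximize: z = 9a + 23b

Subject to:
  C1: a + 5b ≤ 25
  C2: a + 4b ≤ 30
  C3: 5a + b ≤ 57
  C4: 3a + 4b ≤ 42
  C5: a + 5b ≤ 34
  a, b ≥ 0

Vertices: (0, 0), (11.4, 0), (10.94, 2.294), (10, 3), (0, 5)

Evaluate the objective at each vertex of the feasible region:
  z(0, 0) = 0
  z(11.4, 0) = 102.6
  z(10.94, 2.294) = 151.2
  z(10, 3) = 159  ←
  z(0, 5) = 115
The maximum is at a = 10, b = 3.

(10, 3)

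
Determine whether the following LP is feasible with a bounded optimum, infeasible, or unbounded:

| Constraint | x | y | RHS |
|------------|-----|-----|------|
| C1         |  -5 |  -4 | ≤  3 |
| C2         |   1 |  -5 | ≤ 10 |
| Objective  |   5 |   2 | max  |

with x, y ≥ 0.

Unbounded (objective can increase without bound)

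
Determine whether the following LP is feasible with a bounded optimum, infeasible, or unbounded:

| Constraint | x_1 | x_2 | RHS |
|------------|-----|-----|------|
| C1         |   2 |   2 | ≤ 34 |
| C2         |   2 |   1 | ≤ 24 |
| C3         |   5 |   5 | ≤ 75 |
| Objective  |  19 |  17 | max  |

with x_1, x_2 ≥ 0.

Feasible with a bounded optimal solution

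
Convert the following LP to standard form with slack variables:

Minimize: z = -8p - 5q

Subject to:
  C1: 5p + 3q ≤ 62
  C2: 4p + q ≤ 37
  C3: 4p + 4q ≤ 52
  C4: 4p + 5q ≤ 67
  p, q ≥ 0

min z = -8p - 5q

s.t.
  5p + 3q + s1 = 62
  4p + q + s2 = 37
  4p + 4q + s3 = 52
  4p + 5q + s4 = 67
  p, q, s1, s2, s3, s4 ≥ 0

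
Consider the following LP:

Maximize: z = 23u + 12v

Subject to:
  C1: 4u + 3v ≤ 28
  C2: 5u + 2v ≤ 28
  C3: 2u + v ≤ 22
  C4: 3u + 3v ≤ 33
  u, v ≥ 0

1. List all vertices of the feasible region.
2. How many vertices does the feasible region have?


1. (0, 0), (5.6, 0), (4, 4), (0, 9.333)
2. 4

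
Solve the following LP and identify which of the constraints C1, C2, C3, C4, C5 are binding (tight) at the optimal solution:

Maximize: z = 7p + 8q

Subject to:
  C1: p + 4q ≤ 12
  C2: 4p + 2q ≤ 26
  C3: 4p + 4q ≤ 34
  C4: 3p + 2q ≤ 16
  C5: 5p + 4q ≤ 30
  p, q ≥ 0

At p = 4, q = 2, compute slack b - a·x for each constraint:
  C1: 12 − 12 = 0  (binding)
  C2: 26 − 20 = 6  (slack)
  C3: 34 − 24 = 10  (slack)
  C4: 16 − 16 = 0  (binding)
  C5: 30 − 28 = 2  (slack)

Optimal: p = 4, q = 2
Binding: C1, C4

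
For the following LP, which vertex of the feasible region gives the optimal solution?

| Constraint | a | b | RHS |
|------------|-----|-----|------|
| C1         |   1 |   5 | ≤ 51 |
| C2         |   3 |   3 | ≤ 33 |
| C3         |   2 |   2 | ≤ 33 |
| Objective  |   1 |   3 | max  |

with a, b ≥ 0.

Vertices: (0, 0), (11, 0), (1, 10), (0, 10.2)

Evaluate the objective at each vertex of the feasible region:
  z(0, 0) = 0
  z(11, 0) = 11
  z(1, 10) = 31  ←
  z(0, 10.2) = 30.6
The maximum is at a = 1, b = 10.

(1, 10)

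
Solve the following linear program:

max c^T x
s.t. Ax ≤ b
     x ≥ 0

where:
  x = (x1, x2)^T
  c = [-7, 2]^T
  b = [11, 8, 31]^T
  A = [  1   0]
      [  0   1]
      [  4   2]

Evaluate the objective at each vertex of the feasible region:
  z(0, 0) = 0
  z(7.75, 0) = -54.25
  z(3.75, 8) = -10.25
  z(0, 8) = 16  ←
The maximum is at x1 = 0, x2 = 8.

x1 = 0, x2 = 8, z = 16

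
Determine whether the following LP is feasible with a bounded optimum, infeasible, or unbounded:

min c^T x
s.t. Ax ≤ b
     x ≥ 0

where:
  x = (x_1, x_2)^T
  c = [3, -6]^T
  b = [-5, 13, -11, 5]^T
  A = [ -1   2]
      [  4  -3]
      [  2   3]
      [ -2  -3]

Infeasible (no feasible solution exists)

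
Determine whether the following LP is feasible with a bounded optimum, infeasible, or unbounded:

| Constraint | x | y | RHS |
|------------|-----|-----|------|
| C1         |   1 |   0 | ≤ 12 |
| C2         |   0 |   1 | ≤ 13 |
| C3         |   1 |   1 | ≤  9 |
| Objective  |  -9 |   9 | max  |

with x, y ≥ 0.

Feasible with a bounded optimal solution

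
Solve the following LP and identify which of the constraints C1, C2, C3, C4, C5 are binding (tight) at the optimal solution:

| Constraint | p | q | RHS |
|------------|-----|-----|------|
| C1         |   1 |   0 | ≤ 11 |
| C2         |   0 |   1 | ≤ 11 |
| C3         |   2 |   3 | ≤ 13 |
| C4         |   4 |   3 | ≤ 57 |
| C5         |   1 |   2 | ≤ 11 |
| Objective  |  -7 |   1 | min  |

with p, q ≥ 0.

At p = 6.5, q = 0, compute slack b - a·x for each constraint:
  C1: 11 − 6.5 = 4.5  (slack)
  C2: 11 − 0 = 11  (slack)
  C3: 13 − 13 = 0  (binding)
  C4: 57 − 26 = 31  (slack)
  C5: 11 − 6.5 = 4.5  (slack)

Optimal: p = 6.5, q = 0
Binding: C3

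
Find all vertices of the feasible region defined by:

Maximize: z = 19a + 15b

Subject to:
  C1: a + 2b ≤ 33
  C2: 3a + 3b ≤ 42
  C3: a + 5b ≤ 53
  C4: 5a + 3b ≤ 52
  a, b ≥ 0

(0, 0), (10.4, 0), (5, 9), (4.25, 9.75), (0, 10.6)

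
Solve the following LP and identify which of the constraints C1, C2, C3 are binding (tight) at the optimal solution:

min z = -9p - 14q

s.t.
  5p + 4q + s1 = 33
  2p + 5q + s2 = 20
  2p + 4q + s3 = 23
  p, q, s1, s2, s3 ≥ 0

At p = 5, q = 2, compute slack b - a·x for each constraint:
  C1: 33 − 33 = 0  (binding)
  C2: 20 − 20 = 0  (binding)
  C3: 23 − 18 = 5  (slack)

Optimal: p = 5, q = 2
Binding: C1, C2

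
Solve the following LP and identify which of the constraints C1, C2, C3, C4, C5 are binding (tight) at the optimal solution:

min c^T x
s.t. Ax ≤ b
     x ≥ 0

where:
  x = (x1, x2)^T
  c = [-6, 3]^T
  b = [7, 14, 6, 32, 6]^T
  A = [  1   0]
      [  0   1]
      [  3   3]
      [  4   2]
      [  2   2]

At x1 = 2, x2 = 0, compute slack b - a·x for each constraint:
  C1: 7 − 2 = 5  (slack)
  C2: 14 − 0 = 14  (slack)
  C3: 6 − 6 = 0  (binding)
  C4: 32 − 8 = 24  (slack)
  C5: 6 − 4 = 2  (slack)

Optimal: x1 = 2, x2 = 0
Binding: C3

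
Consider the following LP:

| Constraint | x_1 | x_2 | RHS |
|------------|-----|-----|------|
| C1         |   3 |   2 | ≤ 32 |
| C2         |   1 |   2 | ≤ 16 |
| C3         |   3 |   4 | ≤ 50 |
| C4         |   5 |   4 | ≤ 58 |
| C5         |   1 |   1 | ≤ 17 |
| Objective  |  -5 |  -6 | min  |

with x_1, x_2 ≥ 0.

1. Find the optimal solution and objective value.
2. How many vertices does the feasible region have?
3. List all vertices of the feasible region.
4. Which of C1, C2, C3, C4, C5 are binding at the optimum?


1. x_1 = 8, x_2 = 4, z = -64
2. 4
3. (0, 0), (10.67, 0), (8, 4), (0, 8)
4. C1, C2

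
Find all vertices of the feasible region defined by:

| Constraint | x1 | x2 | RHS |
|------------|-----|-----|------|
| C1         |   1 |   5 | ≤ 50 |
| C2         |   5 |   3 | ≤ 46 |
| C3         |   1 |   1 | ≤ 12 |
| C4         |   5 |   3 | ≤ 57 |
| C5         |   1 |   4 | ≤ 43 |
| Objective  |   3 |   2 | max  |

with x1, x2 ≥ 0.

(0, 0), (9.2, 0), (5, 7), (2.5, 9.5), (0, 10)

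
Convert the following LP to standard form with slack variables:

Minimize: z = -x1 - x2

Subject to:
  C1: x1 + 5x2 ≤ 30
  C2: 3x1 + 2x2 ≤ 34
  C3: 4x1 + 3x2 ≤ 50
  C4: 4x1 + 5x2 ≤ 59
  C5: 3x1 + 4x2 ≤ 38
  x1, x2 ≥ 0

min z = -x1 - x2

s.t.
  x1 + 5x2 + s1 = 30
  3x1 + 2x2 + s2 = 34
  4x1 + 3x2 + s3 = 50
  4x1 + 5x2 + s4 = 59
  3x1 + 4x2 + s5 = 38
  x1, x2, s1, s2, s3, s4, s5 ≥ 0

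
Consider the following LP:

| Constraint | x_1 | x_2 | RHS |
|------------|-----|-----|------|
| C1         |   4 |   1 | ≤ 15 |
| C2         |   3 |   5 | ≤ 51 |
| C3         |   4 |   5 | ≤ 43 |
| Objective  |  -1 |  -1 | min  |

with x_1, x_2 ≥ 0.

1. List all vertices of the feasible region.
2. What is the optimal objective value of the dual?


1. (0, 0), (3.75, 0), (2, 7), (0, 8.6)
2. -9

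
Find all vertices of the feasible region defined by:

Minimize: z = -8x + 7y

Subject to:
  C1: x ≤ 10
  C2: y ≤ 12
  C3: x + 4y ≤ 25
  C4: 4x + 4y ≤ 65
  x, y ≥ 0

(0, 0), (10, 0), (10, 3.75), (0, 6.25)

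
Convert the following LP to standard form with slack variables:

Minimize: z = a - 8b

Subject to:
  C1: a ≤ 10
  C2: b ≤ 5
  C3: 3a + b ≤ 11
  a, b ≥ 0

min z = a - 8b

s.t.
  a + s1 = 10
  b + s2 = 5
  3a + b + s3 = 11
  a, b, s1, s2, s3 ≥ 0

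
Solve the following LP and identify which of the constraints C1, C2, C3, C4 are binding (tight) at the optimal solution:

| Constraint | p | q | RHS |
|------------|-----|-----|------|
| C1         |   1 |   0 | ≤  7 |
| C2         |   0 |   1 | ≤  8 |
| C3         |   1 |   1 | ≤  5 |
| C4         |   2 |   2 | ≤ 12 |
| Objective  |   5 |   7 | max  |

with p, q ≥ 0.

At p = 0, q = 5, compute slack b - a·x for each constraint:
  C1: 7 − 0 = 7  (slack)
  C2: 8 − 5 = 3  (slack)
  C3: 5 − 5 = 0  (binding)
  C4: 12 − 10 = 2  (slack)

Optimal: p = 0, q = 5
Binding: C3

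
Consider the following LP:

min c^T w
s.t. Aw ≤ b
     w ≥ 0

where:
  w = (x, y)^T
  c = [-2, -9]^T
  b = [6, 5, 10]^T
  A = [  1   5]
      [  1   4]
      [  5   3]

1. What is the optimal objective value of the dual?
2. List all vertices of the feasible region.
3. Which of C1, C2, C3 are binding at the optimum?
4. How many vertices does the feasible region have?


1. -11
2. (0, 0), (2, 0), (1.471, 0.8824), (1, 1), (0, 1.2)
3. C1, C2
4. 5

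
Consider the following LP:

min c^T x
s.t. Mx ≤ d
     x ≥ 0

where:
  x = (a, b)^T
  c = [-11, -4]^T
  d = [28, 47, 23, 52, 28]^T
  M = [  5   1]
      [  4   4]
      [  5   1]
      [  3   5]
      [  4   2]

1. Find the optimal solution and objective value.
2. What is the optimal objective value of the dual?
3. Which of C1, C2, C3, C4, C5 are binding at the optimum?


1. a = 3, b = 8, z = -65
2. -65
3. C3, C5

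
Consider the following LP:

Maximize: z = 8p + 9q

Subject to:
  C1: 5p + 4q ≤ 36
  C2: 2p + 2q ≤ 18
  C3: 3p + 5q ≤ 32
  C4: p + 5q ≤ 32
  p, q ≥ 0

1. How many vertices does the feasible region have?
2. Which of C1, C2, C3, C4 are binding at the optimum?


1. 4
2. C1, C3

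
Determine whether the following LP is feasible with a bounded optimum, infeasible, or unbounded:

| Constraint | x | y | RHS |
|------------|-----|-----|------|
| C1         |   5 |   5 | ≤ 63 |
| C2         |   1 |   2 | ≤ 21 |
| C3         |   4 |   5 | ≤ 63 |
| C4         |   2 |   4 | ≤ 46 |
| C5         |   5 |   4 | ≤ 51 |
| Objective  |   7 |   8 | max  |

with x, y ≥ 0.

Feasible with a bounded optimal solution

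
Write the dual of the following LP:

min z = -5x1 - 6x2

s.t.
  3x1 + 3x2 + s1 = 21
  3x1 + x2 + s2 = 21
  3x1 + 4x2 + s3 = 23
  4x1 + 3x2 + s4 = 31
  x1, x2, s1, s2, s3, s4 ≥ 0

Primal min cᵀx s.t. Ax ≤ b, x ≥ 0  →  Dual max −bᵀy s.t. Aᵀy ≥ −c, y ≥ 0.

Maximize: z = -21y1 - 21y2 - 23y3 - 31y4

Subject to:
  3y1 + 3y2 + 3y3 + 4y4 ≥ 5
  3y1 + y2 + 4y3 + 3y4 ≥ 6
  y1, y2, y3, y4 ≥ 0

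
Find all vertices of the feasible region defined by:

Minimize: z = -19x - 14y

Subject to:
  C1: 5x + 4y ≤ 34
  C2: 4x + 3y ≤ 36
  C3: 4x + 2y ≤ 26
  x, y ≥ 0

(0, 0), (6.5, 0), (6, 1), (0, 8.5)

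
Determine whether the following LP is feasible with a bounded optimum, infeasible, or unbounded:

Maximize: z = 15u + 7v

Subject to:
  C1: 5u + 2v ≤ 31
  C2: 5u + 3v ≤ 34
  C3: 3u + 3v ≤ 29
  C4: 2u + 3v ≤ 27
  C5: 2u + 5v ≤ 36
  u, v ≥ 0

Feasible with a bounded optimal solution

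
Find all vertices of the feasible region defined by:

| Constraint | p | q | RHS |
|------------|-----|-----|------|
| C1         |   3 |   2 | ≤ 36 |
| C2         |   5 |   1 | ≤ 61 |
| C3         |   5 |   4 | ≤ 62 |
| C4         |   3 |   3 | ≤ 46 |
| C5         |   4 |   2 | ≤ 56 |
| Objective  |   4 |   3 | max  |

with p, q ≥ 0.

(0, 0), (12, 0), (10, 3), (0.6667, 14.67), (0, 15.33)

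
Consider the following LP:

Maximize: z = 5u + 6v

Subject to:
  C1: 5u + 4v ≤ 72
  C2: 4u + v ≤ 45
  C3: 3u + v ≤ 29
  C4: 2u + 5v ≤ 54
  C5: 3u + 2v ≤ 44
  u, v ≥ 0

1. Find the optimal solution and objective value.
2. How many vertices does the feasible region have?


1. u = 7, v = 8, z = 83
2. 4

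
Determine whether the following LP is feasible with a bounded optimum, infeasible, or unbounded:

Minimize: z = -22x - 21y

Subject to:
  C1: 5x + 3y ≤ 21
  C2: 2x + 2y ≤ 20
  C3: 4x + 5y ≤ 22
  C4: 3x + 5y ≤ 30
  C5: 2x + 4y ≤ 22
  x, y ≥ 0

Feasible with a bounded optimal solution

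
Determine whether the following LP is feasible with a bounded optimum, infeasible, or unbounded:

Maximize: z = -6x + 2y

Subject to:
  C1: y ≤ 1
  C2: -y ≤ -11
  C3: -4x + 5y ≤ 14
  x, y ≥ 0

Infeasible (no feasible solution exists)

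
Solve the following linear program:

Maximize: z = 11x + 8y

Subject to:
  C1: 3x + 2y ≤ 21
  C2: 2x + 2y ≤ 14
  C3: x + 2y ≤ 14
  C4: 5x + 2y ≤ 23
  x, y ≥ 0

Evaluate the objective at each vertex of the feasible region:
  z(0, 0) = 0
  z(4.6, 0) = 50.6
  z(3, 4) = 65  ←
  z(0, 7) = 56
The maximum is at x = 3, y = 4.

x = 3, y = 4, z = 65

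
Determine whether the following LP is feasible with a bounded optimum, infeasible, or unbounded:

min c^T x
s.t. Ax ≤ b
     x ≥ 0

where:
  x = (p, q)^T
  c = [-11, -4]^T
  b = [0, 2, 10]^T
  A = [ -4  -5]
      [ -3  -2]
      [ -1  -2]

Unbounded (objective can decrease without bound)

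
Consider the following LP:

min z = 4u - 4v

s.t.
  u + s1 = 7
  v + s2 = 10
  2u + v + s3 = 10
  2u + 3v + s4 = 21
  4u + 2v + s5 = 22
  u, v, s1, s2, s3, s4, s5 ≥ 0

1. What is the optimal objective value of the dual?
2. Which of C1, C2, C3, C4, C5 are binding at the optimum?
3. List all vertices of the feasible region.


1. -28
2. C4
3. (0, 0), (5, 0), (2.25, 5.5), (0, 7)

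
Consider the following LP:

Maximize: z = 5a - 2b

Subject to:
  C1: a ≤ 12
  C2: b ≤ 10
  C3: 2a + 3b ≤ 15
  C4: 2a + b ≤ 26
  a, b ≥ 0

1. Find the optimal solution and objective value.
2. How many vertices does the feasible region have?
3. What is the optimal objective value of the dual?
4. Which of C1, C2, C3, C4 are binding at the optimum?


1. a = 7.5, b = 0, z = 37.5
2. 3
3. 37.5
4. C3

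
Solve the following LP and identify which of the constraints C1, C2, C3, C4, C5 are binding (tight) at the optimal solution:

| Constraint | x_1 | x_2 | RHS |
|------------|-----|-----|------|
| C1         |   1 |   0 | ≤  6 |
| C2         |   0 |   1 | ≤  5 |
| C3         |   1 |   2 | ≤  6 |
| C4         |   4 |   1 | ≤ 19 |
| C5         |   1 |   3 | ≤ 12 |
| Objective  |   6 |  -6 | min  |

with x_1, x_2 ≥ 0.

At x_1 = 0, x_2 = 3, compute slack b - a·x for each constraint:
  C1: 6 − 0 = 6  (slack)
  C2: 5 − 3 = 2  (slack)
  C3: 6 − 6 = 0  (binding)
  C4: 19 − 3 = 16  (slack)
  C5: 12 − 9 = 3  (slack)

Optimal: x_1 = 0, x_2 = 3
Binding: C3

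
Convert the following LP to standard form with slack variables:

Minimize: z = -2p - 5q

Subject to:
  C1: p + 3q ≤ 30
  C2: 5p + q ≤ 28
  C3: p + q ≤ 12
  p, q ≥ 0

min z = -2p - 5q

s.t.
  p + 3q + s1 = 30
  5p + q + s2 = 28
  p + q + s3 = 12
  p, q, s1, s2, s3 ≥ 0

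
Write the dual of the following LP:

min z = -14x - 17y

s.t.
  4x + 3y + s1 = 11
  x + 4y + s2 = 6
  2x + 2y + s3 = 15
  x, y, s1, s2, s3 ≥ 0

Primal min cᵀx s.t. Ax ≤ b, x ≥ 0  →  Dual max −bᵀy s.t. Aᵀy ≥ −c, y ≥ 0.

Maximize: z = -11y1 - 6y2 - 15y3

Subject to:
  4y1 + y2 + 2y3 ≥ 14
  3y1 + 4y2 + 2y3 ≥ 17
  y1, y2, y3 ≥ 0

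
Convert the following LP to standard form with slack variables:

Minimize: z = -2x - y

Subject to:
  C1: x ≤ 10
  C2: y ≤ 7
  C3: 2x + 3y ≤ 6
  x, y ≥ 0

min z = -2x - y

s.t.
  x + s1 = 10
  y + s2 = 7
  2x + 3y + s3 = 6
  x, y, s1, s2, s3 ≥ 0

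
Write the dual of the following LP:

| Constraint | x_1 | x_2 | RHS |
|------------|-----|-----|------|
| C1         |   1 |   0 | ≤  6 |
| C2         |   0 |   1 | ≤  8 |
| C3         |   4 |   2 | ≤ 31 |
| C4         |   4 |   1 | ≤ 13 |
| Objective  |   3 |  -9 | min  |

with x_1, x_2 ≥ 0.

Primal min cᵀx s.t. Ax ≤ b, x ≥ 0  →  Dual max −bᵀy s.t. Aᵀy ≥ −c, y ≥ 0.

Maximize: z = -6y1 - 8y2 - 31y3 - 13y4

Subject to:
  y1 + 4y3 + 4y4 ≥ -3
  y2 + 2y3 + y4 ≥ 9
  y1, y2, y3, y4 ≥ 0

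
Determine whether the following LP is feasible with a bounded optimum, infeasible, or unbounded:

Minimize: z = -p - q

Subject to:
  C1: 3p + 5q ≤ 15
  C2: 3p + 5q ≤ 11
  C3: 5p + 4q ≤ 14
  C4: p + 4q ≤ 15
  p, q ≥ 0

Feasible with a bounded optimal solution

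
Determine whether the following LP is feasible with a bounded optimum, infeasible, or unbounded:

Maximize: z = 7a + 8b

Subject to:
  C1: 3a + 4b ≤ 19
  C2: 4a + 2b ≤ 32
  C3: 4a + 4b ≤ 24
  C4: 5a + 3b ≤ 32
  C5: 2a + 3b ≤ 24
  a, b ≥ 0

Feasible with a bounded optimal solution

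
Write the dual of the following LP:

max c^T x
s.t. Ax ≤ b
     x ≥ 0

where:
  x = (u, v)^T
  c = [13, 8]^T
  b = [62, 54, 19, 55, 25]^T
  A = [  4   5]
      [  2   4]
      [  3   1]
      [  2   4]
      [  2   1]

Primal max cᵀx s.t. Ax ≤ b, x ≥ 0  →  Dual min bᵀy s.t. Aᵀy ≥ c, y ≥ 0.

Minimize: z = 62y1 + 54y2 + 19y3 + 55y4 + 25y5

Subject to:
  4y1 + 2y2 + 3y3 + 2y4 + 2y5 ≥ 13
  5y1 + 4y2 + y3 + 4y4 + y5 ≥ 8
  y1, y2, y3, y4, y5 ≥ 0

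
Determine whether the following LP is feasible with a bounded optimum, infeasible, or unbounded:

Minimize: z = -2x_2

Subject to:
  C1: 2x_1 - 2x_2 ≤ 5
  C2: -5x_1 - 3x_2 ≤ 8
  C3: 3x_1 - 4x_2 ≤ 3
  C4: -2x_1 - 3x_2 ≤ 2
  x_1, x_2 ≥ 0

Unbounded (objective can decrease without bound)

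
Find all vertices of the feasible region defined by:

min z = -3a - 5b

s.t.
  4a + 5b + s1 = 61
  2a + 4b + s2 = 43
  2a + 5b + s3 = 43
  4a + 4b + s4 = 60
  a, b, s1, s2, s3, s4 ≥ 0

(0, 0), (15, 0), (14, 1), (9, 5), (0, 8.6)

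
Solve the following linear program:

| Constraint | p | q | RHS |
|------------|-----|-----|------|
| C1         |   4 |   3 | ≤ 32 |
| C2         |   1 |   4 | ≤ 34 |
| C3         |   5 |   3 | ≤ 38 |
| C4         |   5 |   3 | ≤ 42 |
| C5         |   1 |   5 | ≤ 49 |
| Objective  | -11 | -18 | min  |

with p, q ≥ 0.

Evaluate the objective at each vertex of the feasible region:
  z(0, 0) = 0
  z(7.6, 0) = -83.6
  z(6, 2.667) = -114
  z(2, 8) = -166  ←
  z(0, 8.5) = -153
The minimum is at p = 2, q = 8.

p = 2, q = 8, z = -166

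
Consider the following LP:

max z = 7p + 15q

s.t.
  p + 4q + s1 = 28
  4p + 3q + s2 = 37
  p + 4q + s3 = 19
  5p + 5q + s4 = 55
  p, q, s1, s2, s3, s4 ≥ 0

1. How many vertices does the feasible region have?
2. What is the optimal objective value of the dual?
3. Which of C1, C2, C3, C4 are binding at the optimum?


1. 4
2. 94
3. C2, C3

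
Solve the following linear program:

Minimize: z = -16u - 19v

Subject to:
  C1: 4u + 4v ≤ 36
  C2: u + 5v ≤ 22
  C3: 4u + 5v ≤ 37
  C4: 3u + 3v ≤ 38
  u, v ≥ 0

Evaluate the objective at each vertex of the feasible region:
  z(0, 0) = 0
  z(9, 0) = -144
  z(8, 1) = -147  ←
  z(5, 3.4) = -144.6
  z(0, 4.4) = -83.6
The minimum is at u = 8, v = 1.

u = 8, v = 1, z = -147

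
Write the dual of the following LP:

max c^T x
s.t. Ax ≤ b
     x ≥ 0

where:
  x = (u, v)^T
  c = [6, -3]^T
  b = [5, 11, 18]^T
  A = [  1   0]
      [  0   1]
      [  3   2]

Primal max cᵀx s.t. Ax ≤ b, x ≥ 0  →  Dual min bᵀy s.t. Aᵀy ≥ c, y ≥ 0.

Minimize: z = 5y1 + 11y2 + 18y3

Subject to:
  y1 + 3y3 ≥ 6
  y2 + 2y3 ≥ -3
  y1, y2, y3 ≥ 0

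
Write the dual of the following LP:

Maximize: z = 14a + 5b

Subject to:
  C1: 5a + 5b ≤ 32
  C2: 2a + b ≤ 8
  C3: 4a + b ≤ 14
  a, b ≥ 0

Primal max cᵀx s.t. Ax ≤ b, x ≥ 0  →  Dual min bᵀy s.t. Aᵀy ≥ c, y ≥ 0.

Minimize: z = 32y1 + 8y2 + 14y3

Subject to:
  5y1 + 2y2 + 4y3 ≥ 14
  5y1 + y2 + y3 ≥ 5
  y1, y2, y3 ≥ 0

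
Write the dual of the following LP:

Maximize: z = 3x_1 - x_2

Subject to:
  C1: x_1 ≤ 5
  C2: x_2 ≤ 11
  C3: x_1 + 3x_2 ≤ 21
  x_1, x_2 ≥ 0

Primal max cᵀx s.t. Ax ≤ b, x ≥ 0  →  Dual min bᵀy s.t. Aᵀy ≥ c, y ≥ 0.

Minimize: z = 5y1 + 11y2 + 21y3

Subject to:
  y1 + y3 ≥ 3
  y2 + 3y3 ≥ -1
  y1, y2, y3 ≥ 0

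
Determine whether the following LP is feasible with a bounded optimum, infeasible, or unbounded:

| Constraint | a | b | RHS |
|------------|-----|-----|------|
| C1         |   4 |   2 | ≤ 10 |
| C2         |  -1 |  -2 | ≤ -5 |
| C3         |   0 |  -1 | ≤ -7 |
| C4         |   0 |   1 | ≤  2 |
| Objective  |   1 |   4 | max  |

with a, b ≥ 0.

Infeasible (no feasible solution exists)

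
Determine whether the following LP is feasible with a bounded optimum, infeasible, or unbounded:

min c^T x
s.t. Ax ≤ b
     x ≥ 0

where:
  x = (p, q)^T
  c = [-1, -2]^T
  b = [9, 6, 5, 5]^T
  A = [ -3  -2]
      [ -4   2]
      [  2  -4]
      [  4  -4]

Unbounded (objective can decrease without bound)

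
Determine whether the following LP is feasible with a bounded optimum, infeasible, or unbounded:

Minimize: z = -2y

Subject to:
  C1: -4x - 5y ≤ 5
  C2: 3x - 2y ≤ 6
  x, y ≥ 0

Unbounded (objective can decrease without bound)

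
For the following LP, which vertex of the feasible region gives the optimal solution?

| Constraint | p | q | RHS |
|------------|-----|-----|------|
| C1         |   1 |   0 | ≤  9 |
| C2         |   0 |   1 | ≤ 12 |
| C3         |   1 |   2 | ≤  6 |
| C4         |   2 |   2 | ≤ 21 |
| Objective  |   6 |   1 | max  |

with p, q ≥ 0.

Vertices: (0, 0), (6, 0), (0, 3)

Evaluate the objective at each vertex of the feasible region:
  z(0, 0) = 0
  z(6, 0) = 36  ←
  z(0, 3) = 3
The maximum is at p = 6, q = 0.

(6, 0)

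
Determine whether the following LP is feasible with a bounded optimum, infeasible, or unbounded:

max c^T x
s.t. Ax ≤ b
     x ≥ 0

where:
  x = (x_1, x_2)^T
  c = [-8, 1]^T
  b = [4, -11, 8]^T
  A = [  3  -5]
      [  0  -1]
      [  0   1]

Infeasible (no feasible solution exists)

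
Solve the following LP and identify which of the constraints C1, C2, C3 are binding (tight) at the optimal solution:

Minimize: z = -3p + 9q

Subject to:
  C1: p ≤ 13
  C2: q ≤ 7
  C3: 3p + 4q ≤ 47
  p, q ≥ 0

At p = 13, q = 0, compute slack b - a·x for each constraint:
  C1: 13 − 13 = 0  (binding)
  C2: 7 − 0 = 7  (slack)
  C3: 47 − 39 = 8  (slack)

Optimal: p = 13, q = 0
Binding: C1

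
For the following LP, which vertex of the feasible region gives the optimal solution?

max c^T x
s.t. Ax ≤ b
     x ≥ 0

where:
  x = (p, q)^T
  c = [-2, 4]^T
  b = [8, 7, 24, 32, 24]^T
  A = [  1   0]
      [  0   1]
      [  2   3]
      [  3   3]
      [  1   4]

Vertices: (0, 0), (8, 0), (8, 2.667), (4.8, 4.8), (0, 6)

Evaluate the objective at each vertex of the feasible region:
  z(0, 0) = 0
  z(8, 0) = -16
  z(8, 2.667) = -5.333
  z(4.8, 4.8) = 9.6
  z(0, 6) = 24  ←
The maximum is at p = 0, q = 6.

(0, 6)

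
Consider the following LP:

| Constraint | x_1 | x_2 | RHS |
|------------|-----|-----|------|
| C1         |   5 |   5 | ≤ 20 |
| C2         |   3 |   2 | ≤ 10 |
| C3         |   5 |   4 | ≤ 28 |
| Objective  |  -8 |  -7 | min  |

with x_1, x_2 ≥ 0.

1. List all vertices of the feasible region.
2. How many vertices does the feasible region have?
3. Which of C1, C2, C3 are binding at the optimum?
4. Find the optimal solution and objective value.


1. (0, 0), (3.333, 0), (2, 2), (0, 4)
2. 4
3. C1, C2
4. x_1 = 2, x_2 = 2, z = -30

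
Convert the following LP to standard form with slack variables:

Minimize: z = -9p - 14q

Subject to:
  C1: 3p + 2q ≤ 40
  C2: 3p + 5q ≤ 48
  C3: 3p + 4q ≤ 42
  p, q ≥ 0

min z = -9p - 14q

s.t.
  3p + 2q + s1 = 40
  3p + 5q + s2 = 48
  3p + 4q + s3 = 42
  p, q, s1, s2, s3 ≥ 0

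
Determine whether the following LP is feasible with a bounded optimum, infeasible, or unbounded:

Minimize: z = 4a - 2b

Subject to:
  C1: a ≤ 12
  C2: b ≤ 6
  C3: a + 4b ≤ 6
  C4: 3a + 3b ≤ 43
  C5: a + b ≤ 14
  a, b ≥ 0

Feasible with a bounded optimal solution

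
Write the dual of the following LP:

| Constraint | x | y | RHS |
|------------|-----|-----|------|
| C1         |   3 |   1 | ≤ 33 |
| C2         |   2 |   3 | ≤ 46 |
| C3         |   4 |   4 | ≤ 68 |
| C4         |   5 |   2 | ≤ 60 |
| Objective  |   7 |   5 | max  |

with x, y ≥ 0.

Primal max cᵀx s.t. Ax ≤ b, x ≥ 0  →  Dual min bᵀy s.t. Aᵀy ≥ c, y ≥ 0.

Minimize: z = 33y1 + 46y2 + 68y3 + 60y4

Subject to:
  3y1 + 2y2 + 4y3 + 5y4 ≥ 7
  y1 + 3y2 + 4y3 + 2y4 ≥ 5
  y1, y2, y3, y4 ≥ 0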